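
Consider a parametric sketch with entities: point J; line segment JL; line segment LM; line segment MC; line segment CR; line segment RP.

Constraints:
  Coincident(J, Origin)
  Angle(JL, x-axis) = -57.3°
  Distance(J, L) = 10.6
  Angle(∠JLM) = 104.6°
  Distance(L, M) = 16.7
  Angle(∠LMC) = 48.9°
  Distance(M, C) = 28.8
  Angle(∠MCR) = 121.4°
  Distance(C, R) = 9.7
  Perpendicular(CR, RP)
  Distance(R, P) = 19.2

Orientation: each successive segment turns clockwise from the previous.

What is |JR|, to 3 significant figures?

13.4

J is at the origin; JL runs at -57.3° with length 10.6, so L = (5.73, -8.92). ∠JLM = 104.6° gives LM at -133° from the x-axis; with |LM| = 16.7, M = (-5.60, -21.2). ∠LMC = 48.9° gives MC at 96.2° from the x-axis; with |MC| = 28.8, C = (-8.71, 7.44). ∠MCR = 121.4° gives CR at 37.6° from the x-axis; with |CR| = 9.7, R = (-1.02, 13.4). Then |JR| = |R − J| = 13.4.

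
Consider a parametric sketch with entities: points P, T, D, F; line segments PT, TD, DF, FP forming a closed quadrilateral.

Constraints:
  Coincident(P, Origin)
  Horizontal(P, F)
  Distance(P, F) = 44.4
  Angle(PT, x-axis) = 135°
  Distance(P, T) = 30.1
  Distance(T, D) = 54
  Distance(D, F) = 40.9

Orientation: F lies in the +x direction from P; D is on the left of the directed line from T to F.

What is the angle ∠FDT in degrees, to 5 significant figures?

92.317°

Checks: |PF| = 44.40 ✓; |PT| = 30.10 ✓; |TD| = 54.00 ✓; |DF| = 40.90 ✓.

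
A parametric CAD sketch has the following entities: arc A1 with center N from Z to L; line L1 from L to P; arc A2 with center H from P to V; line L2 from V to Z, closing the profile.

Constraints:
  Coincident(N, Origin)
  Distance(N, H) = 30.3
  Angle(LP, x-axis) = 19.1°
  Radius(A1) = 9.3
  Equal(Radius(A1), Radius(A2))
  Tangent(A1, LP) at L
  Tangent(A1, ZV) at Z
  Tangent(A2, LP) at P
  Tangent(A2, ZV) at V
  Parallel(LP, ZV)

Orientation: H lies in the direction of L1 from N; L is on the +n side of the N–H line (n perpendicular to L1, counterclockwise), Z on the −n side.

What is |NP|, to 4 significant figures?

31.70

The slot axis is L1's direction at 19.1°, so u = (cos 19.1°, sin 19.1°) = (0.9449, 0.3272) and n = (−sin 19.1°, cos 19.1°) = (-0.3272, 0.9449). N is at the origin and H lies 30.3 along u from N, so H = 30.3·u = (28.63, 9.915). Tangency of A1 to both parallel lines with radius 9.3 puts L and Z at N ± 9.3·n: L = (-3.043, 8.788), Z = (3.043, -8.788). Equal radii place P and V the same way about H: P = H + 9.3·n = (25.59, 18.70), V = H − 9.3·n = (31.68, 1.127). Then |NP| = |P − N| = 31.70.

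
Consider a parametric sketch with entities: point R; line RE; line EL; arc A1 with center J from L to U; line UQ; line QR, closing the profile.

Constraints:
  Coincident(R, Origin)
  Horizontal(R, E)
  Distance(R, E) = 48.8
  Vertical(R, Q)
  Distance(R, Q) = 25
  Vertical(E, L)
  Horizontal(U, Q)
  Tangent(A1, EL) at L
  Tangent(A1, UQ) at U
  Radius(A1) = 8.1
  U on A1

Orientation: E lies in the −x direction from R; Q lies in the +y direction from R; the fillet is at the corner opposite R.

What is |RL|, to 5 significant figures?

51.643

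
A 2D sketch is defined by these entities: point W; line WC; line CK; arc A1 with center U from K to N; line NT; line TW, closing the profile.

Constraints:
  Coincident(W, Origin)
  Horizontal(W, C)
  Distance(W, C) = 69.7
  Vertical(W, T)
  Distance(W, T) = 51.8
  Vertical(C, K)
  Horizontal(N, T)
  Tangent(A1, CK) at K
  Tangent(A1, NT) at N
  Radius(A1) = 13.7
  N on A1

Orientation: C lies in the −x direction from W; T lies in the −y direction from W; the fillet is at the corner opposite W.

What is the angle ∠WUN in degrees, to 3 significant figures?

124°

The virtual corner opposite W is at (-69.7, -51.8). Since A1 is tangent to CK there, UK ⟂ CK and since A1 is tangent to NT there, UN ⟂ NT, with radius 13.7, so the center U sits 13.7 in from both sides at U = (-56.0, -38.1). That places the tangent points at K = (-69.7, -38.1) on CK and N = (-56.0, -51.8) on NT. Then cos ∠WUN = UW·UN / (|UW||UN|), giving 124°.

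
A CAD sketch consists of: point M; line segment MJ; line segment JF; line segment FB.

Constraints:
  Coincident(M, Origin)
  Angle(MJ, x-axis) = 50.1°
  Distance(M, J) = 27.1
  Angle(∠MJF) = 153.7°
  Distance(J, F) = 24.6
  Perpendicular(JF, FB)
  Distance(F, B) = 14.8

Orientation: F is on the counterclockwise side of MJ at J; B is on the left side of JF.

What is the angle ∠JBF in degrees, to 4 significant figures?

58.97°

∠MJF = 153.7°, so JF runs at 50.1° + (180° − 153.7°) = 76.40° from the x-axis; with |JF| = 24.6, F = J + 24.6·(cos 76.40°, sin 76.40°) = (23.17, 44.70). The perpendicularity gives FB at right angles to JF; with |FB| = 14.8 on the left of JF, B = F + 14.8·(-0.9720, 0.2351) = (8.783, 48.18). Then cos ∠JBF = BJ·BF / (|BJ||BF|), giving 58.97°.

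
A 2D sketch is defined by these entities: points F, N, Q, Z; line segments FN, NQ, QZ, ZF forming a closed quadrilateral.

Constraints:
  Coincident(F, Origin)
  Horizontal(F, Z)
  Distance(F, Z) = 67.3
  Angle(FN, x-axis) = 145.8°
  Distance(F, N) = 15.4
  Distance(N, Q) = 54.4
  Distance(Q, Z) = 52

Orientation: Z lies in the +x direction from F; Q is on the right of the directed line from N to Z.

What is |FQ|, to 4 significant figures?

39.44

Checks: |NQ| = 54.40 ✓; |QZ| = 52.00 ✓.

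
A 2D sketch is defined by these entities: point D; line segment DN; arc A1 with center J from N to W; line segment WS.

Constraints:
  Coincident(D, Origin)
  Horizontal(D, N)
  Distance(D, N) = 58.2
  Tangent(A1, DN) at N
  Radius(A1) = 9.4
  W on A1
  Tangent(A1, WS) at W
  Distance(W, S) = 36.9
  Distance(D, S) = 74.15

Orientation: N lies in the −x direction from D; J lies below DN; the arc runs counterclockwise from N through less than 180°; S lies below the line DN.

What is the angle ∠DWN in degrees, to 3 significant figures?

42.9°

Checks: |JW| = 9.400 ✓; ∠(JW, WS) = 90.00° ✓; |WS| = 36.90 ✓; |DS| = 74.15 ✓.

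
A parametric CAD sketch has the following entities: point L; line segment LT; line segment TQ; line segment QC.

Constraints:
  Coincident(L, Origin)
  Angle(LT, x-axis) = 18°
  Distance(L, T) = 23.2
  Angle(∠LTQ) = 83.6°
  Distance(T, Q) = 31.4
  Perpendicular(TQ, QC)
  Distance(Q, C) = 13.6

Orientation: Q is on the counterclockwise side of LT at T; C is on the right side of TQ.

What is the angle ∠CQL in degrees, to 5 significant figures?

128.66°

L is at the origin; LT runs at 18.0° with length 23.2, so T = 23.2·(cos 18.0°, sin 18.0°) = (22.065, 7.1692). ∠LTQ = 83.6°, so TQ runs at 18.0° + (180° − 83.6°) = 114.40° from the x-axis; with |TQ| = 31.4, Q = T + 31.4·(cos 114.40°, sin 114.40°) = (9.0930, 35.765). TQ is perpendicular to QC; with |QC| = 13.6 on the right of TQ, C = Q + 13.6·(0.91068, 0.41310) = (21.478, 41.383). Then cos ∠CQL = QC·QL / (|QC||QL|), giving 128.66°.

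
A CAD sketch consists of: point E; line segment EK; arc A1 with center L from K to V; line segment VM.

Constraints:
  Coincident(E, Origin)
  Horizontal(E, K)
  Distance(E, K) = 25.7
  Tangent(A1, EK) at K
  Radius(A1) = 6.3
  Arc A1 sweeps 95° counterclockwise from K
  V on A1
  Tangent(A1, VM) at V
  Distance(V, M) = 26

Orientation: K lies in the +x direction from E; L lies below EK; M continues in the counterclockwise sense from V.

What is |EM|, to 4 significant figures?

39.28

On A1, K sits at bearing 90° from L; a 95° counterclockwise sweep puts V at bearing 185°, so V = L + 6.3·(cos 185°, sin 185°) = (19.42, -6.849). The tangent condition forces LV to be normal to VM, so VM runs along (−sin 185°, cos 185°); with |VM| = 26.0, M = (21.69, -32.75). Then |EM| = |M − E| = 39.28.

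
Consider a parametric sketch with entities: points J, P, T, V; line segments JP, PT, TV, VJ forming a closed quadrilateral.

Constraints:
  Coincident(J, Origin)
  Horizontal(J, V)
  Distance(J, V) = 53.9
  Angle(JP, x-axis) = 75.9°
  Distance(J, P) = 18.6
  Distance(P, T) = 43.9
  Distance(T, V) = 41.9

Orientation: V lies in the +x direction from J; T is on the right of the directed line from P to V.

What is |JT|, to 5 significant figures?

30.191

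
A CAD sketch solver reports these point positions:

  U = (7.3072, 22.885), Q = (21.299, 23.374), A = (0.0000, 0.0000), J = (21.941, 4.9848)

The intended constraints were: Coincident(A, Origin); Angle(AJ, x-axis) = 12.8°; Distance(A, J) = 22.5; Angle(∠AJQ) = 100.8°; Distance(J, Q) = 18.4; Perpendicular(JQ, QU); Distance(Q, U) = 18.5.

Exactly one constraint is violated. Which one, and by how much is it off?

Distance(Q, U) = 18.5 — off by 4.50.

A = (0.00, 0.00) ✓; AJ at 12.80° ✓; |AJ| = 22.50 ✓; ∠AJQ = 100.8° ✓; |JQ| = 18.40 ✓; ∠(JQ, QU) = 90.00° ✓; |QU| = 14.00 ✗.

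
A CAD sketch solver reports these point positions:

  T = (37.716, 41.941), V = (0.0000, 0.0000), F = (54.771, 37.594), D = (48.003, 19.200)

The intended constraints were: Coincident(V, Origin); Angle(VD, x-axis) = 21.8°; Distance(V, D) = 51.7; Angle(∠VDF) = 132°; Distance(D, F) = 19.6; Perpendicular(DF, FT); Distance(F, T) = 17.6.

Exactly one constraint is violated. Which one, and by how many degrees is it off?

Perpendicular(DF, FT) — off by 5.90°.

V = (0.00, 0.00) ✓; VD at 21.80° ✓; |VD| = 51.70 ✓; ∠VDF = 132.0° ✓; |DF| = 19.60 ✓; ∠(DF, FT) = 95.90° ✗; |FT| = 17.60 ✓.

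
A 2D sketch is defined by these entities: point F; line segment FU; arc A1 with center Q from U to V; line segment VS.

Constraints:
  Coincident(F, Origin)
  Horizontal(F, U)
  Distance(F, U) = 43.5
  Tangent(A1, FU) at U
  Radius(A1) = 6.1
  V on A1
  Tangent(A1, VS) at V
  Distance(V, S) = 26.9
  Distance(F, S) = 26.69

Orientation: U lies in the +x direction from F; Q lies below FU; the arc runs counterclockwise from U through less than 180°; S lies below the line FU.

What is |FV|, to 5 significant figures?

39.598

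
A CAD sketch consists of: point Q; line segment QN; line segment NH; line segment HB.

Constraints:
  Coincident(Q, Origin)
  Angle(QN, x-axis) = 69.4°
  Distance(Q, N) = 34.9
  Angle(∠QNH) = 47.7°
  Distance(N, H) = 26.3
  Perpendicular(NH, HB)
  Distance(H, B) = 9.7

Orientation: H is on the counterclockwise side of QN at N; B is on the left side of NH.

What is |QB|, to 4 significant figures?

16.36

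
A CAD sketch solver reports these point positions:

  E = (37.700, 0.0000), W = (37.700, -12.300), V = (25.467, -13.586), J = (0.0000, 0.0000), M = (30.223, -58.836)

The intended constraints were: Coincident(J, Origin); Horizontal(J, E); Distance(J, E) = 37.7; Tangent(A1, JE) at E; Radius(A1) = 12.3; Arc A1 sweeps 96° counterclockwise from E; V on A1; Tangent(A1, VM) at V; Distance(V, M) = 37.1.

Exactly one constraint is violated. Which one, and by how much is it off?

Distance(V, M) = 37.1 — off by 8.40.

J = (0.00, 0.00) ✓; J.y = 0.00, E.y = 0.00 ✓; |JE| = 37.70 ✓; ∠(WE, EJ) = 90.00° ✓; |WE| = 12.30 ✓; bearing(W→V) − bearing(W→E) = 96.00° ✓; |WV| = 12.30 ✓; ∠(WV, VM) = 90.00° ✓; |VM| = 45.50 ✗.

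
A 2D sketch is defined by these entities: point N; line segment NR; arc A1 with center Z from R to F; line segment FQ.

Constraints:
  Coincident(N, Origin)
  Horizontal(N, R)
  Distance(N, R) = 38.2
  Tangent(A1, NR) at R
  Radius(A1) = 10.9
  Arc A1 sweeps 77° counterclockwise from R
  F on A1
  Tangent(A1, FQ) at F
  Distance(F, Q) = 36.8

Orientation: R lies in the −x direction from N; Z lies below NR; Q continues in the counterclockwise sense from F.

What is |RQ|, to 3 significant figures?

48.2

N is at the origin; NR is horizontal with |NR| = 38.2 and R on the −x side, so R = (-38.2, 0.00). Since A1 is tangent to NR there, ZR ⟂ NR, so Z = R + (0, -10.9) = (-38.2, -10.9). On A1, R sits at bearing 90° from Z; a 77° counterclockwise sweep puts F at bearing 167°, so F = Z + 10.9·(cos 167°, sin 167°) = (-48.8, -8.45). Tangency of A1 to FQ means the radius ZF is perpendicular to FQ, so FQ runs along (−sin 167°, cos 167°); with |FQ| = 36.8, Q = (-57.1, -44.3). Then |RQ| = |Q − R| = 48.2.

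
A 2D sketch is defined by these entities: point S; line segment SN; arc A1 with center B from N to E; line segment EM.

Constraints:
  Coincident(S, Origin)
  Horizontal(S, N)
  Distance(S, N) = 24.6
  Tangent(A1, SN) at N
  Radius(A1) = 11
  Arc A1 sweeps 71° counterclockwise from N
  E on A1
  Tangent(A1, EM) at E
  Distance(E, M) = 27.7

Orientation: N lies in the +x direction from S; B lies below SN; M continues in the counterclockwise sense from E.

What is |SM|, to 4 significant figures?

34.01

S is at the origin; S and N share the same y with |SN| = 24.6 and N on the +x side, so N = (24.60, 0.000). Since A1 is tangent to SN there, BN ⟂ SN, so B = N + (0, -11) = (24.60, -11.00). On A1, N sits at bearing 90° from B; a 71° counterclockwise sweep puts E at bearing 161°, so E = B + 11.0·(cos 161°, sin 161°) = (14.20, -7.419). Since A1 is tangent to EM there, BE ⟂ EM, so EM runs along (−sin 161°, cos 161°); with |EM| = 27.7, M = (5.181, -33.61). Then |SM| = |M − S| = 34.01.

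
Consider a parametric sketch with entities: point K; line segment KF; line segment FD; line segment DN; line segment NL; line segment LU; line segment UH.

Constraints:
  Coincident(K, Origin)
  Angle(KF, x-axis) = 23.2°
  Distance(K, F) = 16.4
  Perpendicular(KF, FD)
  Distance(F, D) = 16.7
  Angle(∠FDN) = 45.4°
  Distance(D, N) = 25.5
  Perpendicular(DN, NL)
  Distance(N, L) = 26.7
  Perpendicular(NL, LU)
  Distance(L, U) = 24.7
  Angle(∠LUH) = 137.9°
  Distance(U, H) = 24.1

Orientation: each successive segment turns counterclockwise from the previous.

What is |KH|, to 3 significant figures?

41.7

The perpendicularity gives LU at right angles to NL, so LU runs at 67.8°; with |LU| = 24.7, U = (32.9, 11.0). ∠LUH = 137.9° gives UH at 110° from the x-axis; with |UH| = 24.1, H = (24.7, 33.6). Then |KH| = |H − K| = 41.7.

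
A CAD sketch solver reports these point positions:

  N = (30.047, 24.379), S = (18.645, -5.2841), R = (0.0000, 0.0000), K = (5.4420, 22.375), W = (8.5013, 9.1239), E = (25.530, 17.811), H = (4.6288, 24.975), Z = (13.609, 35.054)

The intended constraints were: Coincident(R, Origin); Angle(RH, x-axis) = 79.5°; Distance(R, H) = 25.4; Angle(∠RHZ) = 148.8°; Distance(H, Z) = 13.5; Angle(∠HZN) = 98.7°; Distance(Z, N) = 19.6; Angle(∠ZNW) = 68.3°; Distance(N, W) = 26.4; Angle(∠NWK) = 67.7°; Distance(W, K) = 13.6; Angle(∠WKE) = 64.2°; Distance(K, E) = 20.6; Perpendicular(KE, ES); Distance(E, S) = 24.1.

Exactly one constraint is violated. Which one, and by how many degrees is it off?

Perpendicular(KE, ES) — off by 3.80°.

R = (0.00, 0.00) ✓; RH at 79.50° ✓; |RH| = 25.40 ✓; ∠RHZ = 148.8° ✓; |HZ| = 13.50 ✓; ∠HZN = 98.70° ✓; |ZN| = 19.60 ✓; ∠ZNW = 68.30° ✓; |NW| = 26.40 ✓; ∠NWK = 67.70° ✓; |WK| = 13.60 ✓; ∠WKE = 64.20° ✓; |KE| = 20.60 ✓; ∠(KE, ES) = 93.80° ✗; |ES| = 24.10 ✓.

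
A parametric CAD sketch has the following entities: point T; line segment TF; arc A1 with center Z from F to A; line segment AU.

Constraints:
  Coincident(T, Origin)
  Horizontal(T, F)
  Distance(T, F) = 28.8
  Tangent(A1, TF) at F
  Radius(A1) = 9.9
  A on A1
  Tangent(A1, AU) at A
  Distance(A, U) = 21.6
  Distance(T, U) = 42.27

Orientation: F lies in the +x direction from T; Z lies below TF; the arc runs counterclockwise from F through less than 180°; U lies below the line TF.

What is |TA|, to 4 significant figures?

23.24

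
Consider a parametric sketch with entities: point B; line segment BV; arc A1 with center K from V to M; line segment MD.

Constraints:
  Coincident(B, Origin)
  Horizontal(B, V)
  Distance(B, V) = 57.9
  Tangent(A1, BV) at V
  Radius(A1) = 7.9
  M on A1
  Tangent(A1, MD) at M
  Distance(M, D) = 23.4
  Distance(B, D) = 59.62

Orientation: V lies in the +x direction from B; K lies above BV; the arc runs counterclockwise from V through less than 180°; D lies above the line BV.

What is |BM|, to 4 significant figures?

65.52

B is at the origin; B and V share the same y with |BV| = 57.9 and V on the +x side, so V = (57.90, 0.000). Since A1 is tangent to BV there, KV ⟂ BV, so K = V + (0, 7.9) = (57.90, 7.900). Since KM ⟂ MD (tangency), |KD| = √(7.9² + 23.4²) = 24.70 regardless of where M sits on A1. So D lies on both circle(B, 59.62) and circle(K, 24.70); the above-BV intersection is D = (50.62, 31.50). M is the foot of the tangent from D: M = (64.31, 12.52).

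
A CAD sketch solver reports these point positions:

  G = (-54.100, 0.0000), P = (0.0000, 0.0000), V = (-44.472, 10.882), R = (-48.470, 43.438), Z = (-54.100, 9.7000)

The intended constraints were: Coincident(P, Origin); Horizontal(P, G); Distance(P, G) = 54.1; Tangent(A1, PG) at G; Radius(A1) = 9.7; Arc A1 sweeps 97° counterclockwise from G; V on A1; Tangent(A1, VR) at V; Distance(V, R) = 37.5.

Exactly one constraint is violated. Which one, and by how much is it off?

Distance(V, R) = 37.5 — off by 4.70.

P = (0.00, 0.00) ✓; P.y = 0.00, G.y = 0.00 ✓; |PG| = 54.10 ✓; ∠(ZG, GP) = 90.00° ✓; |ZG| = 9.700 ✓; bearing(Z→V) − bearing(Z→G) = 97.00° ✓; |ZV| = 9.700 ✓; ∠(ZV, VR) = 90.00° ✓; |VR| = 32.80 ✗.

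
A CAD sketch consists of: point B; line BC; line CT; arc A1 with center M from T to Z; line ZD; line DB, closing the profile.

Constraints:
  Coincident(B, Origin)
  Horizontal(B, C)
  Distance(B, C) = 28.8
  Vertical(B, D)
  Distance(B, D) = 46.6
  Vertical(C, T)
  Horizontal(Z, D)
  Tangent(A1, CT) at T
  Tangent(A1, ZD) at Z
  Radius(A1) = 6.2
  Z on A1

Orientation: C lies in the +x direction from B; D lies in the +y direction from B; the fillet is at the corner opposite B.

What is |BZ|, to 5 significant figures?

51.791

B is at the origin; B and C share the same y with |BC| = 28.8 and C on the +x side, so C = (28.800, 0.0000). B and D share the same x with |BD| = 46.6 and D on the +y side, so D = (0.0000, 46.600). The virtual corner opposite B is at (28.800, 46.600). Since A1 is tangent to CT there, MT ⟂ CT and A1 meets ZD tangentially, so MZ is at right angles to ZD, with radius 6.2, so the center M sits 6.2 in from both sides at M = (22.600, 40.400). That places the tangent points at T = (28.800, 40.400) on CT and Z = (22.600, 46.600) on ZD. Then |BZ| = |Z − B| = 51.791.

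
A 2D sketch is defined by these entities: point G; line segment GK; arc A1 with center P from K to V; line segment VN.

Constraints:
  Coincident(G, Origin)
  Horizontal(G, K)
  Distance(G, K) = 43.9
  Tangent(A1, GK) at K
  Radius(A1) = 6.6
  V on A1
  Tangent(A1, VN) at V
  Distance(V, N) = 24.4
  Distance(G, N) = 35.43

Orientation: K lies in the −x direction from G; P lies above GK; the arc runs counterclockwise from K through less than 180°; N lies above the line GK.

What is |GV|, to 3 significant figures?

38.4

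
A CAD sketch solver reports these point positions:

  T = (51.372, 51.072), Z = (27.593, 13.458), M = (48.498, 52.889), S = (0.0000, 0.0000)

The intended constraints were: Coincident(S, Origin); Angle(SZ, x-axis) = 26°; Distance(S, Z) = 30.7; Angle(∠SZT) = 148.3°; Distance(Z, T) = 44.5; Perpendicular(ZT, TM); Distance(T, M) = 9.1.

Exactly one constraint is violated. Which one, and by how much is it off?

Distance(T, M) = 9.1 — off by 5.70.

S = (0.00, 0.00) ✓; SZ at 26.00° ✓; |SZ| = 30.70 ✓; ∠SZT = 148.3° ✓; |ZT| = 44.50 ✓; ∠(ZT, TM) = 90.00° ✓; |TM| = 3.400 ✗.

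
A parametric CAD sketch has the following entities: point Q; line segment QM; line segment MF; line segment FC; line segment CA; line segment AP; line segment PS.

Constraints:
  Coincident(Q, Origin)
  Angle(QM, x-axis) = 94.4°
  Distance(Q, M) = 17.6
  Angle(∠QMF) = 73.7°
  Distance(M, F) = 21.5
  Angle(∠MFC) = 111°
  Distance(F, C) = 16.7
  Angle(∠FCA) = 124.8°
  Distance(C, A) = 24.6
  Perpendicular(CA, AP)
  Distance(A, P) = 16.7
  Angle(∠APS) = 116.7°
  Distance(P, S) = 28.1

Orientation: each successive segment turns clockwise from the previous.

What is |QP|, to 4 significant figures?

10.92

Q is at the origin; QM runs at 94.4° with length 17.6, so M = (-1.350, 17.55). ∠QMF = 73.7° gives MF at -11.90° from the x-axis; with |MF| = 21.5, F = (19.69, 13.11). ∠MFC = 111.0° gives FC at -80.90° from the x-axis; with |FC| = 16.7, C = (22.33, -3.375). ∠FCA = 124.8° gives CA at -136.1° from the x-axis; with |CA| = 24.6, A = (4.603, -20.43). CA ⟂ AP, so AP runs at 133.9°; with |AP| = 16.7, P = (-6.976, -8.400). Then |QP| = |P − Q| = 10.92.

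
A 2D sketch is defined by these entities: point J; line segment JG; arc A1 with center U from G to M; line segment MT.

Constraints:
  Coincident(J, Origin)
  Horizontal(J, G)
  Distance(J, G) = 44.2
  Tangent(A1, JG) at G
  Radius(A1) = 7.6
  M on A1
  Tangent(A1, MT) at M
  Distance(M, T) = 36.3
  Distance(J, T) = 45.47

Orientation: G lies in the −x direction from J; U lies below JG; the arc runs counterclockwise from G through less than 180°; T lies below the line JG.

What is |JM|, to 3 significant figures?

51.2

Checks: ∠(UG, GJ) = 90.00° ✓; |UM| = 7.600 ✓; ∠(UM, MT) = 90.00° ✓; |MT| = 36.30 ✓; |JT| = 45.47 ✓.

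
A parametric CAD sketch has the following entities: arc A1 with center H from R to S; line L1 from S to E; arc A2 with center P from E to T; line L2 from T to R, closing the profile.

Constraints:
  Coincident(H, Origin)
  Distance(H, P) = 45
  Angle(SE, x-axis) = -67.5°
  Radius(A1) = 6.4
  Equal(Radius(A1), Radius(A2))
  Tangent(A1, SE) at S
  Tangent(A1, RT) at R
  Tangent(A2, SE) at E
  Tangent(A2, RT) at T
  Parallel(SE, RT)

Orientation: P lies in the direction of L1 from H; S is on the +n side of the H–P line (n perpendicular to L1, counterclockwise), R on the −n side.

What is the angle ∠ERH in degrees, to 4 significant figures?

74.12°

The slot axis is L1's direction at -67.5°, so u = (cos -67.5°, sin -67.5°) = (0.3827, -0.9239) and n = (−sin -67.5°, cos -67.5°) = (0.9239, 0.3827). H is at the origin and P lies 45.0 along u from H, so P = 45.0·u = (17.22, -41.57). Tangency of A1 to both parallel lines with radius 6.4 puts S and R at H ± 6.4·n: S = (5.913, 2.449), R = (-5.913, -2.449). Equal radii place E and T the same way about P: E = P + 6.4·n = (23.13, -39.13), T = P − 6.4·n = (11.31, -44.02). Then cos ∠ERH = RE·RH / (|RE||RH|), giving 74.12°.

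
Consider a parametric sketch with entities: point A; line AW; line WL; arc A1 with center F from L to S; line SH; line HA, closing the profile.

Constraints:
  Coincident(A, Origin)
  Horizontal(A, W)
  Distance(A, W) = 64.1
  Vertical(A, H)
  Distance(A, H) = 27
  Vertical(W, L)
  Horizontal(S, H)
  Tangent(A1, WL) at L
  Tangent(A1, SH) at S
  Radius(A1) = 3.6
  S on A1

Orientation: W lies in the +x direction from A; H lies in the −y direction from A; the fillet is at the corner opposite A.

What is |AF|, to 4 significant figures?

64.87

A is at the origin; AW is horizontal with |AW| = 64.1 and W on the +x side, so W = (64.10, 0.000). AH is vertical with |AH| = 27.0 and H on the −y side, so H = (0.000, -27.00). The virtual corner opposite A is at (64.10, -27.00). The tangent condition forces FL to be normal to WL and since A1 is tangent to SH there, FS ⟂ SH, with radius 3.6, so the center F sits 3.6 in from both sides at F = (60.50, -23.40). Then |AF| = |F − A| = 64.87.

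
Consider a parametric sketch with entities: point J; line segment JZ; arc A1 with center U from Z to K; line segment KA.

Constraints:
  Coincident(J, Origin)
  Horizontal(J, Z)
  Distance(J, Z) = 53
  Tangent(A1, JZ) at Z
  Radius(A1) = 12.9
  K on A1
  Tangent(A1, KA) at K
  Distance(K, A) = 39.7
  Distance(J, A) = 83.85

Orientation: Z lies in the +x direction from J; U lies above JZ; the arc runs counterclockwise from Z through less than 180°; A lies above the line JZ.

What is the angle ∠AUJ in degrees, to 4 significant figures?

120.5°

J is at the origin; JZ is horizontal with |JZ| = 53.0 and Z on the +x side, so Z = (53.00, 0.000). Tangency of A1 to JZ means the radius UZ is perpendicular to JZ, so U = Z + (0, 12.9) = (53.00, 12.90). Since UK ⟂ KA (tangency), |UA| = √(12.9² + 39.7²) = 41.74 regardless of where K sits on A1. So A lies on both circle(J, 83.85) and circle(U, 41.74); the above-JZ intersection is A = (65.10, 52.85). K is the foot of the tangent from A: K = (65.90, 13.16).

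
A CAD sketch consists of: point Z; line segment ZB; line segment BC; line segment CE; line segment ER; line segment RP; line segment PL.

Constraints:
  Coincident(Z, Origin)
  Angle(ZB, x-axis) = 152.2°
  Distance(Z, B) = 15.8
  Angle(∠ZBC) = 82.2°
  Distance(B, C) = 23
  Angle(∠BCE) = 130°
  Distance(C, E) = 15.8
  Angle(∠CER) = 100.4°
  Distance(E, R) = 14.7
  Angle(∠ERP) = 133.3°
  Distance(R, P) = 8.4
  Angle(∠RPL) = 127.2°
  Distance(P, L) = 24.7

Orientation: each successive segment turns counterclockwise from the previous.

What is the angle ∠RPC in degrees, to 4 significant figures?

68.72°

∠CER = 100.4° gives ER at 19.60° from the x-axis; with |ER| = 14.7, R = (-0.09460, -23.00). ∠ERP = 133.3° gives RP at 66.30° from the x-axis; with |RP| = 8.4, P = (3.282, -15.30). Then cos ∠RPC = PR·PC / (|PR||PC|), giving 68.72°.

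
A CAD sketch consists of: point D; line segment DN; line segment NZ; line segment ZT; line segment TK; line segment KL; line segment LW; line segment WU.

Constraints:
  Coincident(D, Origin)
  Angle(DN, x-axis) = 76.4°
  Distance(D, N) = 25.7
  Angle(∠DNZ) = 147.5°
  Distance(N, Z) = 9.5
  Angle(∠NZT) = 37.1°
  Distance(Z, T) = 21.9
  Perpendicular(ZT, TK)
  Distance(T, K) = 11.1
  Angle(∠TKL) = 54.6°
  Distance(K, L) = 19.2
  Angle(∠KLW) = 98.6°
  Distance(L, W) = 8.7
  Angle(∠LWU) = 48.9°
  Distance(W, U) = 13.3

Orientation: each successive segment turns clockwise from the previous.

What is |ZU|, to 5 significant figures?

15.839

∠KLW = 98.6° gives LW at -35.800° from the x-axis; with |LW| = 8.7, W = (18.989, 20.302). ∠LWU = 48.9° gives WU at -166.90° from the x-axis; with |WU| = 13.3, U = (6.0350, 17.287). Then |ZU| = |U − Z| = 15.839.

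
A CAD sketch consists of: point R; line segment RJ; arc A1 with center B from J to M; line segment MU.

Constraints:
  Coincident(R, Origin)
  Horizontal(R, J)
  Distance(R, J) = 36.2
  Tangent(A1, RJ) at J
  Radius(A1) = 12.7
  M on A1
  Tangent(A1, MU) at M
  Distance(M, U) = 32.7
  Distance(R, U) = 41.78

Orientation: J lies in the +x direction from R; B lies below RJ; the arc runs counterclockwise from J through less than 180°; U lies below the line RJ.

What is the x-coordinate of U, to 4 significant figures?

13.58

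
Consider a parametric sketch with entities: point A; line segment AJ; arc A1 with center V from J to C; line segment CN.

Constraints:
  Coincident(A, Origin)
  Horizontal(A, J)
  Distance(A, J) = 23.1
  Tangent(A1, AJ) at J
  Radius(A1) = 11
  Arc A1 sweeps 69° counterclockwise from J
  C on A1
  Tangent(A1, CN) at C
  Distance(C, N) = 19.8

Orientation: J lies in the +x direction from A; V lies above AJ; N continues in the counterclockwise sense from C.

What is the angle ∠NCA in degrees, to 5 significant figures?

122.94°

A is at the origin; A and J share the same y with |AJ| = 23.1 and J on the +x side, so J = (23.100, 0.0000). Tangency of A1 to AJ means the radius VJ is perpendicular to AJ, so V = J + (0, 11) = (23.100, 11.000). On A1, J sits at bearing -90° from V; a 69° counterclockwise sweep puts C at bearing -21°, so C = V + 11.0·(cos -21°, sin -21°) = (33.369, 7.0580). The tangent condition forces VC to be normal to CN, so CN runs along (−sin -21°, cos -21°); with |CN| = 19.8, N = (40.465, 25.543). Then cos ∠NCA = CN·CA / (|CN||CA|), giving 122.94°.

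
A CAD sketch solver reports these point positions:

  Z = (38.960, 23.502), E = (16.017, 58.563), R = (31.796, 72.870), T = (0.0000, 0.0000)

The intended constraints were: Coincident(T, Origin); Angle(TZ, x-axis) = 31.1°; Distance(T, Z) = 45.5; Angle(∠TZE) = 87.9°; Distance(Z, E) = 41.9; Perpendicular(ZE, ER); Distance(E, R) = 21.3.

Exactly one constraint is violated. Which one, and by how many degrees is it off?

Perpendicular(ZE, ER) — off by 9.00°.

T = (0.00, 0.00) ✓; TZ at 31.10° ✓; |TZ| = 45.50 ✓; ∠TZE = 87.90° ✓; |ZE| = 41.90 ✓; ∠(ZE, ER) = 81.00° ✗; |ER| = 21.30 ✓.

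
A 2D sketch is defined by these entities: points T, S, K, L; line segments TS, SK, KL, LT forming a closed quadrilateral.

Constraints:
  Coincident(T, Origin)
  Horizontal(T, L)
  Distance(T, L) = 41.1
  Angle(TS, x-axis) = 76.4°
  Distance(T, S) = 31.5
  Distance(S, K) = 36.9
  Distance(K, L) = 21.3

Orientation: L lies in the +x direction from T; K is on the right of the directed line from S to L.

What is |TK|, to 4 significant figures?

20.57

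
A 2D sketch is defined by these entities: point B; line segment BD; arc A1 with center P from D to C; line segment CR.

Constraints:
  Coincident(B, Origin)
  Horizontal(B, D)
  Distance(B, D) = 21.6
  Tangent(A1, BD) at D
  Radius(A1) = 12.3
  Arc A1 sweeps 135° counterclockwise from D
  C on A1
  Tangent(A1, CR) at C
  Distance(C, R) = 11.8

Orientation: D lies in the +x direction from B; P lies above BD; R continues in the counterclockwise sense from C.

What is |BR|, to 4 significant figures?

36.65

B is at the origin; BD is horizontal with |BD| = 21.6 and D on the +x side, so D = (21.60, 0.000). The tangent condition forces PD to be normal to BD, so P = D + (0, 12.3) = (21.60, 12.30). On A1, D sits at bearing -90° from P; a 135° counterclockwise sweep puts C at bearing 45°, so C = P + 12.3·(cos 45°, sin 45°) = (30.30, 21.00). A1 meets CR tangentially, so PC is at right angles to CR, so CR runs along (−sin 45°, cos 45°); with |CR| = 11.8, R = (21.95, 29.34). Then |BR| = |R − B| = 36.65.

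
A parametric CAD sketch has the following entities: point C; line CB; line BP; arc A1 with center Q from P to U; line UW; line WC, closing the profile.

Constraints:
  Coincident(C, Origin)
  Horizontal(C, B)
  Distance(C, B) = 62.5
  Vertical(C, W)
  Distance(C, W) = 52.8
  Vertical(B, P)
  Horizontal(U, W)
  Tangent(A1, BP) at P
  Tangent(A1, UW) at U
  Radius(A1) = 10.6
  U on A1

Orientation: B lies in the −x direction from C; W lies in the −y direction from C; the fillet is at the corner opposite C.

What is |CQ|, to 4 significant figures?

66.89

C is at the origin; CB is horizontal with |CB| = 62.5 and B on the −x side, so B = (-62.50, 0.000). CW is vertical with |CW| = 52.8 and W on the −y side, so W = (0.000, -52.80). The virtual corner opposite C is at (-62.50, -52.80). Tangency of A1 to BP means the radius QP is perpendicular to BP and since A1 is tangent to UW there, QU ⟂ UW, with radius 10.6, so the center Q sits 10.6 in from both sides at Q = (-51.90, -42.20). Then |CQ| = |Q − C| = 66.89.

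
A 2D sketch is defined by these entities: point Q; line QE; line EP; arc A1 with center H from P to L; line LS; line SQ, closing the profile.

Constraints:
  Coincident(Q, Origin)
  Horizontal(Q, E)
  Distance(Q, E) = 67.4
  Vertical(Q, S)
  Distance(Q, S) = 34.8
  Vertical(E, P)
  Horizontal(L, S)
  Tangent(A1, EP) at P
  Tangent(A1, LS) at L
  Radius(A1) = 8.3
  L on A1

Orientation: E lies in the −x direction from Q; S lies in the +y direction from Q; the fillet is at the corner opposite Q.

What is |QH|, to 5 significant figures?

64.769

Q is at the origin; Q and E share the same y with |QE| = 67.4 and E on the −x side, so E = (-67.400, 0.0000). QS is vertical with |QS| = 34.8 and S on the +y side, so S = (0.0000, 34.800). The virtual corner opposite Q is at (-67.400, 34.800). A1 meets EP tangentially, so HP is at right angles to EP and A1 meets LS tangentially, so HL is at right angles to LS, with radius 8.3, so the center H sits 8.3 in from both sides at H = (-59.100, 26.500). Then |QH| = |H − Q| = 64.769.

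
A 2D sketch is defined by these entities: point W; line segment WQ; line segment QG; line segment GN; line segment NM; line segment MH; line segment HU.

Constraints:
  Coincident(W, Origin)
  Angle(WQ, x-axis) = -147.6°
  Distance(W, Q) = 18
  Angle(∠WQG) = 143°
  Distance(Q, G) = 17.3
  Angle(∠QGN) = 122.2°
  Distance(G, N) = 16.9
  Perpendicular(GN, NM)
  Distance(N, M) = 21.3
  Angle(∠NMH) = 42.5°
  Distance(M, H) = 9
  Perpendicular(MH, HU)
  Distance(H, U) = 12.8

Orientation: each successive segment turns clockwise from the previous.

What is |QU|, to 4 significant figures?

30.71

∠NMH = 42.5° gives MH at -109.9° from the x-axis; with |MH| = 9.0, H = (-24.46, 8.125). The perpendicularity gives HU at right angles to MH, so HU runs at 160.1°; with |HU| = 12.8, U = (-36.49, 12.48). Then |QU| = |U − Q| = 30.71.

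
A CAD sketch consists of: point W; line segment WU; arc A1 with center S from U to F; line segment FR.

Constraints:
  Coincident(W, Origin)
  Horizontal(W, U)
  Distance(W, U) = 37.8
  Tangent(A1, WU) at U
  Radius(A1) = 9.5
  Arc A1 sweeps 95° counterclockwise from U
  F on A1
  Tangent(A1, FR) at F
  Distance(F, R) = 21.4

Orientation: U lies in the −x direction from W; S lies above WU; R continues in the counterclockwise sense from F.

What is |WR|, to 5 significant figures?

43.745

W is at the origin; W and U share the same y with |WU| = 37.8 and U on the −x side, so U = (-37.800, 0.0000). Tangency of A1 to WU means the radius SU is perpendicular to WU, so S = U + (0, 9.5) = (-37.800, 9.5000). On A1, U sits at bearing -90° from S; a 95° counterclockwise sweep puts F at bearing 5°, so F = S + 9.5·(cos 5°, sin 5°) = (-28.336, 10.328). Tangency of A1 to FR means the radius SF is perpendicular to FR, so FR runs along (−sin 5°, cos 5°); with |FR| = 21.4, R = (-30.201, 31.647). Then |WR| = |R − W| = 43.745.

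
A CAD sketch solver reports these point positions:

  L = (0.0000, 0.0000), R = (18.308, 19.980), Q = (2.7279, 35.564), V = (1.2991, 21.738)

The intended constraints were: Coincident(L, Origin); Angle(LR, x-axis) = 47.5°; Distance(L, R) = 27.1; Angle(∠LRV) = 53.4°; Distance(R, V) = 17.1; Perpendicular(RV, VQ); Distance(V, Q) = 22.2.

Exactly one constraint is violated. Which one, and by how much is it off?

Distance(V, Q) = 22.2 — off by 8.30.

L = (0.00, 0.00) ✓; LR at 47.50° ✓; |LR| = 27.10 ✓; ∠LRV = 53.40° ✓; |RV| = 17.10 ✓; ∠(RV, VQ) = 90.00° ✓; |VQ| = 13.90 ✗.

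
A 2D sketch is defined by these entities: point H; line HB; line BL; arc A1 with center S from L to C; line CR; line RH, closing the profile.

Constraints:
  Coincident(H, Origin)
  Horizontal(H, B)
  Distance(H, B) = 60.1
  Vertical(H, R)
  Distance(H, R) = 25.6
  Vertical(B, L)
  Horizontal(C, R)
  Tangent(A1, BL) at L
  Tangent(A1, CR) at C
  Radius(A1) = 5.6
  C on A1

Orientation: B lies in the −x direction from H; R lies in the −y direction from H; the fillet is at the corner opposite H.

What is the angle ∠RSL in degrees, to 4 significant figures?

174.1°

The virtual corner opposite H is at (-60.10, -25.60). A1 meets BL tangentially, so SL is at right angles to BL and tangency of A1 to CR means the radius SC is perpendicular to CR, with radius 5.6, so the center S sits 5.6 in from both sides at S = (-54.50, -20.00). That places the tangent points at L = (-60.10, -20.00) on BL and C = (-54.50, -25.60) on CR. Then cos ∠RSL = SR·SL / (|SR||SL|), giving 174.1°.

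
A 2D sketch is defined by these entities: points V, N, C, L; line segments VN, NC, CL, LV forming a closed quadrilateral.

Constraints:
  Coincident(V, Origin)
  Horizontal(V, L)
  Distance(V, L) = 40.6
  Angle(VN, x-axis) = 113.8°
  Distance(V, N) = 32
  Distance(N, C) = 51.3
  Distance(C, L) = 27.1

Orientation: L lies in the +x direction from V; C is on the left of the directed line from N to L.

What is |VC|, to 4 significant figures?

46.89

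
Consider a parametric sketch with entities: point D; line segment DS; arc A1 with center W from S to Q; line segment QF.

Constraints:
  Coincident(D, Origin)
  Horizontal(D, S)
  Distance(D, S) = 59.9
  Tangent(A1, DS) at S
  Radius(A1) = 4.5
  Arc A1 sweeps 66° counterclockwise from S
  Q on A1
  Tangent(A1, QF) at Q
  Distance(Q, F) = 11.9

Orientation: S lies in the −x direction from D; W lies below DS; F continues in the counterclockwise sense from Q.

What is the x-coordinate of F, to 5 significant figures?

-68.851

On A1, S sits at bearing 90° from W; a 66° counterclockwise sweep puts Q at bearing 156°, so Q = W + 4.5·(cos 156°, sin 156°) = (-64.011, -2.6697). The tangent condition forces WQ to be normal to QF, so QF runs along (−sin 156°, cos 156°); with |QF| = 11.9, F = (-68.851, -13.541). So F.x = -68.851.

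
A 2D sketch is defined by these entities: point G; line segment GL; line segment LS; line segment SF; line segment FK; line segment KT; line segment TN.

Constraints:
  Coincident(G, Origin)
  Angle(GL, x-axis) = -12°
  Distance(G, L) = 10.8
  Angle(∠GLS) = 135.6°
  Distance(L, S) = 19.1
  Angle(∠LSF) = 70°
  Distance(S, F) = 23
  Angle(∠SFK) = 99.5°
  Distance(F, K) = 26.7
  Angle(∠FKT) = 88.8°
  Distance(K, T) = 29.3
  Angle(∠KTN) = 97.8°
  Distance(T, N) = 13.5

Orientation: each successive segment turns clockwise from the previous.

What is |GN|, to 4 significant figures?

22.18

∠FKT = 88.8° gives KT at 21.90° from the x-axis; with |KT| = 29.3, T = (15.49, 11.93). ∠KTN = 97.8° gives TN at -60.30° from the x-axis; with |TN| = 13.5, N = (22.18, 0.1987). Then |GN| = |N − G| = 22.18.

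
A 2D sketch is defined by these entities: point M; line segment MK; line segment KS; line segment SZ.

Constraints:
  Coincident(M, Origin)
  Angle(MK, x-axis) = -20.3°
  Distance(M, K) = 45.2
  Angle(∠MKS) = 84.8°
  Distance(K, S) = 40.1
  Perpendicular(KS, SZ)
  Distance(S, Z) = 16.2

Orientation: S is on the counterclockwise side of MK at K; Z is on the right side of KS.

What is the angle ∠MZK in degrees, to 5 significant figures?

37.540°

∠MKS = 84.8°, so KS runs at -20.3° + (180° − 84.8°) = 74.900° from the x-axis; with |KS| = 40.1, S = K + 40.1·(cos 74.900°, sin 74.900°) = (52.839, 23.034). KS ⟂ SZ; with |SZ| = 16.2 on the right of KS, Z = S + 16.2·(0.96547, -0.26050) = (68.479, 18.814). Then cos ∠MZK = ZM·ZK / (|ZM||ZK|), giving 37.540°.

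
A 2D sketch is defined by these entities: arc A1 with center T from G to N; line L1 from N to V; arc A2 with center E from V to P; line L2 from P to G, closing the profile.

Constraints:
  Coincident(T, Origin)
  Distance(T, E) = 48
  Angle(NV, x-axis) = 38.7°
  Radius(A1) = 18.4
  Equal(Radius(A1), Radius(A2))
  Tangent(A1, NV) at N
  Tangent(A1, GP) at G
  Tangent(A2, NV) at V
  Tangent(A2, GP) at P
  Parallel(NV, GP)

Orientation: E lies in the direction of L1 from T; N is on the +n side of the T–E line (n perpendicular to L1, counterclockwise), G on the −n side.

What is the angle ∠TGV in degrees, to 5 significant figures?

52.524°

The slot axis is L1's direction at 38.7°, so u = (cos 38.7°, sin 38.7°) = (0.78043, 0.62524) and n = (−sin 38.7°, cos 38.7°) = (-0.62524, 0.78043). T is at the origin and E lies 48.0 along u from T, so E = 48.0·u = (37.461, 30.012). Tangency of A1 to both parallel lines with radius 18.4 puts N and G at T ± 18.4·n: N = (-11.504, 14.360), G = (11.504, -14.360). Equal radii place V and P the same way about E: V = E + 18.4·n = (25.956, 44.372), P = E − 18.4·n = (48.965, 15.652). Then cos ∠TGV = GT·GV / (|GT||GV|), giving 52.524°.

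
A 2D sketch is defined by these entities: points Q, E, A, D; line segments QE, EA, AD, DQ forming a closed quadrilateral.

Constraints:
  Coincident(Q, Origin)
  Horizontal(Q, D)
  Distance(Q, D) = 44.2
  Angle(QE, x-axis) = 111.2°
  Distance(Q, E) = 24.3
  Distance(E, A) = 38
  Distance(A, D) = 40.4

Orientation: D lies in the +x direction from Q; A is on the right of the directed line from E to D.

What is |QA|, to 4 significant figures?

13.72

Q is at the origin; QD is horizontal with |QD| = 44.2 and D in +x, so D = (44.2, 0). QE runs at 111.2° with |QE| = 24.3, so E = (-8.787, 22.66). A is determined by |EA| = 38.0 and |AD| = 40.4 together: it lies at the intersection of circle(E, 38.0) and circle(D, 40.4). With |ED| = 57.63, the foot of the radical line on ED is 27.18 from E and the perpendicular offset is √(38.0² − 27.18²) = 26.56. Taking the right-of-ED solution: A = (5.765, -12.45).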